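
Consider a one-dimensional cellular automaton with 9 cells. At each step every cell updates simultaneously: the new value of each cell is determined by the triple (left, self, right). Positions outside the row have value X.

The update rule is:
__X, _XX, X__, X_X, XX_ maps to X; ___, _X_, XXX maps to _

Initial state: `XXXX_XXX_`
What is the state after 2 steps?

X_XX_XXX_

step 1: ___XXX_XX
step 2: X_XX_XXX_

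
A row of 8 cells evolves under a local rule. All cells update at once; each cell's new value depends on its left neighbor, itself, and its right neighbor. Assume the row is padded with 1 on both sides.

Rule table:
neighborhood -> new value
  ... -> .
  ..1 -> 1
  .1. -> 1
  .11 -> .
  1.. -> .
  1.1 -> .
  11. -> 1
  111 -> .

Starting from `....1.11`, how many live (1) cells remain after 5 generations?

...11...
..1.1..1
.11.1.1.
..1.1.1.
.11.1.1.
count of 1: 4

4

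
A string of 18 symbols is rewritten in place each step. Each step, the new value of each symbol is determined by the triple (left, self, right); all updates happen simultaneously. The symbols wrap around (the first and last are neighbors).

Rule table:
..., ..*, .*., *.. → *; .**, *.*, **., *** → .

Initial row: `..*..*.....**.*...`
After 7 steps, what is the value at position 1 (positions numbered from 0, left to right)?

*

***********...****
...........***....
***********...****  (repeats step 1; period 2)
step 7: ***********...****
position 1 holds *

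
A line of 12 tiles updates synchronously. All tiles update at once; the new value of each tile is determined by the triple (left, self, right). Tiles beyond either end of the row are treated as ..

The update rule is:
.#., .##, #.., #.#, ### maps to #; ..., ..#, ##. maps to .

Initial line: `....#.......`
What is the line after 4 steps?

....###.#...

....##......
....#.#.....
....####....
....###.#...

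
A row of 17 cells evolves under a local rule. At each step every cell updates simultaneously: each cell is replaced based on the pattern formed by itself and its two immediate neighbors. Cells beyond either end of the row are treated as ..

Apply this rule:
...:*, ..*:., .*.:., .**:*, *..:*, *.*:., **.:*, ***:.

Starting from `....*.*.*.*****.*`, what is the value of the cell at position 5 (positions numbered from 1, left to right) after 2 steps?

***.......*...*..
*.*******..**..**
position 5 holds *

*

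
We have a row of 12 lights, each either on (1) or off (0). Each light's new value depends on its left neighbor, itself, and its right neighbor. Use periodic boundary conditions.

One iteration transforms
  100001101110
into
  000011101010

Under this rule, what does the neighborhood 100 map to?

At position 1 the neighborhood is 100; the next row has 0 there.

0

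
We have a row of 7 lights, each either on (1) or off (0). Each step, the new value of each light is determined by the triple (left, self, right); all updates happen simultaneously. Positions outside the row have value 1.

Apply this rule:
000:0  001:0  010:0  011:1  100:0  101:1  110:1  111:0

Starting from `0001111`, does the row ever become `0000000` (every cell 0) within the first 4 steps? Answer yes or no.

0001000
0000000
all cells are 0 at step 2

yes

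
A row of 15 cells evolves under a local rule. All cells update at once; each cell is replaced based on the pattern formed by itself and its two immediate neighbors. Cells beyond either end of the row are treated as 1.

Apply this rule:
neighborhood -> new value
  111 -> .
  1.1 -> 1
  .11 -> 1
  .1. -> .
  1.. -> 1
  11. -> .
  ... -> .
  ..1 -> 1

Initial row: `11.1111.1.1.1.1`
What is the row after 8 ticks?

..11...1.1.1.11
111.1.1.1.1.11.
...1.1.1.1.11.1
1.1.1.1.1.11.11
.1.1.1.1.11.11.
1.1.1.1.11.11.1
.1.1.1.11.11.11
1.1.1.11.11.11.

1.1.1.11.11.11.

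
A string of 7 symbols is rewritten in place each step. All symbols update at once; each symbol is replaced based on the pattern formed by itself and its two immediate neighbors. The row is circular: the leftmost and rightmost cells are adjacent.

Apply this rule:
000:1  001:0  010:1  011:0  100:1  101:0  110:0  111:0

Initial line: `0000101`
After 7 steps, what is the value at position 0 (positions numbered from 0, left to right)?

step 1: 1110101
step 2: 0000100
step 3: 1110111
step 4: 0000000
step 5: 1111111
step 6: 0000000  (repeats step 4; period 2)
step 7: 1111111
position 0 holds 1

1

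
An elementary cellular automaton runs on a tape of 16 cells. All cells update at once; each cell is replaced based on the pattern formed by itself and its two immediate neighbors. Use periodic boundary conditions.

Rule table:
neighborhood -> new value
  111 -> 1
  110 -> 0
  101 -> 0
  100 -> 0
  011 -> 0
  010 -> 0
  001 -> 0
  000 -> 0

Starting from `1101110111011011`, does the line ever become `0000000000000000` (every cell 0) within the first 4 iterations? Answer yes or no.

yes

iteration 1: 1000100010000001
iteration 2: 0000000000000000
all cells are 0 at iteration 2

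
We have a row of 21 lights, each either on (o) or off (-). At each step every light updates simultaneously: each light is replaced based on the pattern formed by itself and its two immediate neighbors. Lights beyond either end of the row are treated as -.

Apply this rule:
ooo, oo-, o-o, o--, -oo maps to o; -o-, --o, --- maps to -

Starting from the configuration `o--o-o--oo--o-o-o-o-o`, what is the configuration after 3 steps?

---o--ooooooo--o-o-o-

-o--o-o-ooo--o-o-o-o-
--o--o-ooooo--o-o-o-o
---o--ooooooo--o-o-o-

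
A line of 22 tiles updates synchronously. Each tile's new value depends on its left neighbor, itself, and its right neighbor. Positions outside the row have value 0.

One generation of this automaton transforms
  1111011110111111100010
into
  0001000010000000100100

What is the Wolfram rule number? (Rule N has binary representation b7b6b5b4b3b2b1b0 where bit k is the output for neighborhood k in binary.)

position 1: 111 → 0  (bit 7 = 0)
position 3: 110 → 1  (bit 6 = 1)
position 4: 101 → 0  (bit 5 = 0)
position 17: 100 → 0  (bit 4 = 0)
position 0: 011 → 0  (bit 3 = 0)
position 20: 010 → 0  (bit 2 = 0)
position 19: 001 → 1  (bit 1 = 1)
position 18: 000 → 0  (bit 0 = 0)
bits b7..b0 = 01000010 = 66

66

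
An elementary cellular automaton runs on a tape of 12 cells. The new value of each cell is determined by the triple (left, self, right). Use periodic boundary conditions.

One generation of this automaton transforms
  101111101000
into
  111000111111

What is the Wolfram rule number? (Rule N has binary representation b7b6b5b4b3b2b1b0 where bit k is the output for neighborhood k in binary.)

position 3: 111 → 0  (bit 7 = 0)
position 6: 110 → 1  (bit 6 = 1)
position 1: 101 → 1  (bit 5 = 1)
position 9: 100 → 1  (bit 4 = 1)
position 2: 011 → 1  (bit 3 = 1)
position 0: 010 → 1  (bit 2 = 1)
position 11: 001 → 1  (bit 1 = 1)
position 10: 000 → 1  (bit 0 = 1)
bits b7..b0 = 01111111 = 127

127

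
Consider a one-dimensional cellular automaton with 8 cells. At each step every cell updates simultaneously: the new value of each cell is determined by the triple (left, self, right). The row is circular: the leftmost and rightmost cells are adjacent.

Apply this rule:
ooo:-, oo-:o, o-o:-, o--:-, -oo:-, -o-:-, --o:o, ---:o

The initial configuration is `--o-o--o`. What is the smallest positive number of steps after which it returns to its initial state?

24

-o----o-
o--ooo--
--o--o-o
-o--o---
o--o--oo
o-o--o--
----o--o
-ooo--o-
o--o-o--
--o----o
-o--ooo-
o--o--o-
--o--o--
oo--o--o
-o-o--o-
o----o--
--ooo--o
-o--o-o-
o--o----
--o--ooo
-o--o--o
---o--o-
ooo--o--
--o-o--o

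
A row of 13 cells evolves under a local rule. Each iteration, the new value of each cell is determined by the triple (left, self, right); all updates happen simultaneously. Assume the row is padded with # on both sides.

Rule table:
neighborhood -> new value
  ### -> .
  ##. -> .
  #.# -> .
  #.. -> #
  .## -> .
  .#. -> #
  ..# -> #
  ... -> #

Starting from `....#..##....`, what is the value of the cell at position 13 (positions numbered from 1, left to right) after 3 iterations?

iteration 1: #######..####
iteration 2: .......##....
iteration 3: #######..####
position 13 holds #

#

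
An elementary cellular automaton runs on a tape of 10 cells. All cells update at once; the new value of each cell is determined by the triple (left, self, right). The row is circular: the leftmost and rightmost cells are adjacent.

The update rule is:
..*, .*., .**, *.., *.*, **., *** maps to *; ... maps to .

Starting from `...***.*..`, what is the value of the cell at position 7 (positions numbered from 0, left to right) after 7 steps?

*

..*******.
.*********
**********
**********  (fixed point — unchanged through step 7)
position 7 holds *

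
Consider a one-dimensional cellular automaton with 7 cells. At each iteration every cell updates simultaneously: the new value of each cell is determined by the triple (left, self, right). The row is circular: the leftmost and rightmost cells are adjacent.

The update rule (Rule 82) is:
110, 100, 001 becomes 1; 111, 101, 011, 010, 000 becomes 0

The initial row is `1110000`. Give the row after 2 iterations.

1101110

iteration 1: 0011001
iteration 2: 1101110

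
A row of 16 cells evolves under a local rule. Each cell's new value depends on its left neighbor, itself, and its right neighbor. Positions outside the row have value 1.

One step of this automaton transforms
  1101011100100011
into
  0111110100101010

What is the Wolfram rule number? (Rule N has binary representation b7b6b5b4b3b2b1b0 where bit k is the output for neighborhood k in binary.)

position 0: 111 → 0  (bit 7 = 0)
position 1: 110 → 1  (bit 6 = 1)
position 2: 101 → 1  (bit 5 = 1)
position 8: 100 → 0  (bit 4 = 0)
position 5: 011 → 1  (bit 3 = 1)
position 3: 010 → 1  (bit 2 = 1)
position 9: 001 → 0  (bit 1 = 0)
position 12: 000 → 1  (bit 0 = 1)
bits b7..b0 = 01101101 = 109

109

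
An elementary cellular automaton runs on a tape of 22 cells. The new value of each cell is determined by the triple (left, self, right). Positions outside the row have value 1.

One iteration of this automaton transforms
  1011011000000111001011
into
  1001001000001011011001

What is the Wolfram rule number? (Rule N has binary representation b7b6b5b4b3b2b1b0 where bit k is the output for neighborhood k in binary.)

198

position 14: 111 → 1  (bit 7 = 1)
position 0: 110 → 1  (bit 6 = 1)
position 1: 101 → 0  (bit 5 = 0)
position 7: 100 → 0  (bit 4 = 0)
position 2: 011 → 0  (bit 3 = 0)
position 18: 010 → 1  (bit 2 = 1)
position 12: 001 → 1  (bit 1 = 1)
position 8: 000 → 0  (bit 0 = 0)
bits b7..b0 = 11000110 = 198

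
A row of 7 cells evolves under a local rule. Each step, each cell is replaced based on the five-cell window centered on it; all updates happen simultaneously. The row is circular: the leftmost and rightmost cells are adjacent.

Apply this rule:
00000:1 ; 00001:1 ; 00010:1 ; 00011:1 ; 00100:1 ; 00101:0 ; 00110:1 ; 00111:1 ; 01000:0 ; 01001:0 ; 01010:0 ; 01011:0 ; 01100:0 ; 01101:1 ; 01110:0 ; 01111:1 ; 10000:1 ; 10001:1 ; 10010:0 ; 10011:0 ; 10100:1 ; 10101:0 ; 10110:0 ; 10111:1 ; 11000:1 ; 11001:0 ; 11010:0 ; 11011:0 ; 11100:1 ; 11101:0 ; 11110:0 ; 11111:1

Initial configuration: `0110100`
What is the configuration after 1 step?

1110101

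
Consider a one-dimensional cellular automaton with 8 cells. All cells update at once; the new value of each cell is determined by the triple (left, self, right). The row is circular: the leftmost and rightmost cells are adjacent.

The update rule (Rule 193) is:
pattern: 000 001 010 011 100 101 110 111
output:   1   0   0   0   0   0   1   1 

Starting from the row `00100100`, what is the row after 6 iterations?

01010000

10000001
10111100
00011100
11001101
11000100
01010000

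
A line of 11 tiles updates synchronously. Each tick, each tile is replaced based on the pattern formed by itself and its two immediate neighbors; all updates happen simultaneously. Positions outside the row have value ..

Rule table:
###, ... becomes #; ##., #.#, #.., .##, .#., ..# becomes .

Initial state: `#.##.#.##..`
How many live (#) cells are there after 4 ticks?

5

..........#
#########..
.#######..#
..#####....
count of #: 5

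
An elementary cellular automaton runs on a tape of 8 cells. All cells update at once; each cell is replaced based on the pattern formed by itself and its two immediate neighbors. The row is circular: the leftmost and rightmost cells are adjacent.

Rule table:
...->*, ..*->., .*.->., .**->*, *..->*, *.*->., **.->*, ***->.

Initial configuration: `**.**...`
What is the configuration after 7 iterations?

**.****.
**.*..*.
**..*...
***..**.
*.**.**.
..**.**.
*.**.***

*.**.***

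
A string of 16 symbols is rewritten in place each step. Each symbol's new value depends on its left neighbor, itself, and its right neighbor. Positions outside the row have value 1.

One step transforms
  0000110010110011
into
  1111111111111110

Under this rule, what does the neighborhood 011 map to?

1

At position 4 the neighborhood is 011; the next row has 1 there.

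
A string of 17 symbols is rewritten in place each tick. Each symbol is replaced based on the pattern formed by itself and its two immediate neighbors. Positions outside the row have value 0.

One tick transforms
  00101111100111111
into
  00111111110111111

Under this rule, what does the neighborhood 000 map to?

At position 0 the neighborhood is 000; the next row has 0 there.

0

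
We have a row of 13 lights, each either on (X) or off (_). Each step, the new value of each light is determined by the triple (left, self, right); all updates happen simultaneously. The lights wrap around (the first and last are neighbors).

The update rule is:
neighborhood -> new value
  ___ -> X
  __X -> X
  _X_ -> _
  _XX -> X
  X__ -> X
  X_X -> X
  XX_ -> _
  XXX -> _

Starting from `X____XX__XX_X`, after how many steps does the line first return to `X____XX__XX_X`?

_XXXXX_XXX_XX
XX____XX__XX_
X_XXXXX_XXX_X
_XX____XX__XX
XX_XXXXX_XXX_
X_XX____XX__X
_XX_XXXXX_XXX
XX_XX____XX__
X_XX_XXXXX_XX
_XX_XX____XX_
XX_XX_XXXXX_X
__XX_XX____XX
XXX_XX_XXXXX_
X__XX_XX____X
_XXX_XX_XXXXX
XX__XX_XX____
X_XXX_XX_XXXX
_XX__XX_XX___
XX_XXX_XX_XXX
__XX__XX_XX__
XXX_XXX_XX_XX
___XX__XX_XX_
XXXX_XXX_XX_X
____XX__XX_XX
XXXXX_XXX_XX_
X____XX__XX_X

26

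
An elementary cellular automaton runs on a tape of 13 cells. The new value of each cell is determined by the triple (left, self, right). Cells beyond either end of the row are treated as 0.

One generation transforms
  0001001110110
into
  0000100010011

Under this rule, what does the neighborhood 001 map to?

0

At position 2 the neighborhood is 001; the next row has 0 there.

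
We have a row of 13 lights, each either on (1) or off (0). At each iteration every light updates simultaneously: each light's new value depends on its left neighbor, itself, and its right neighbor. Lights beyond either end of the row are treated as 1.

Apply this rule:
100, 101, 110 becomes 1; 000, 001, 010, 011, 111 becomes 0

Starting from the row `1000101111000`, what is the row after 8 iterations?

0110110110001

1100010001100
0110001000110
1011000100011
1101100010000
0110110001000
1011011000100
1101101100010
0110110110001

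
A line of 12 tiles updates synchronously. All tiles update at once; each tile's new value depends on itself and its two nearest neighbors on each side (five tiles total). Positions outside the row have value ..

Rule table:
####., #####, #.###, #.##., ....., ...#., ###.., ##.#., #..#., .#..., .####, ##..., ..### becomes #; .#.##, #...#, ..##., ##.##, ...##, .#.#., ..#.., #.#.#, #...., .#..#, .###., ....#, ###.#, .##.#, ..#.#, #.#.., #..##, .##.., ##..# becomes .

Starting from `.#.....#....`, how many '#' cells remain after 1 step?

7

#.#.#.#.#.##
count of #: 7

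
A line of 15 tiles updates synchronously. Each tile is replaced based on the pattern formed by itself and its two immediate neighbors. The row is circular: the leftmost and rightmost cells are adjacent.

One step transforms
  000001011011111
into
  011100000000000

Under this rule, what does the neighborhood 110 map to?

At position 8 the neighborhood is 110; the next row has 0 there.

0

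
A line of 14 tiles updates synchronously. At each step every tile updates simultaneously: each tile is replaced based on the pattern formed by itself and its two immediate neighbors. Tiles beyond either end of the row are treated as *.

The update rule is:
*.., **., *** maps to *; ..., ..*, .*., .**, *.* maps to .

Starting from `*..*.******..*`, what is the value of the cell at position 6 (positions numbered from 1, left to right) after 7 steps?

**....******..
***....******.
****....*****.
*****....****.
******....***.
*******....**.
********....*.
position 6 holds *

*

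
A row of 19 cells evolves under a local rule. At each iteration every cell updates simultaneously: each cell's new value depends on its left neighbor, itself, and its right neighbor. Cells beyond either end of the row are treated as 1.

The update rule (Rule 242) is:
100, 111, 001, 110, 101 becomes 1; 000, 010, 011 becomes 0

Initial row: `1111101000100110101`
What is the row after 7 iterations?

iteration 1: 1111110101011011010
iteration 2: 1111111010101101101
iteration 3: 1111111101010110110
iteration 4: 1111111110101011011
iteration 5: 1111111111010101101
iteration 6: 1111111111101010110
iteration 7: 1111111111110101011

1111111111110101011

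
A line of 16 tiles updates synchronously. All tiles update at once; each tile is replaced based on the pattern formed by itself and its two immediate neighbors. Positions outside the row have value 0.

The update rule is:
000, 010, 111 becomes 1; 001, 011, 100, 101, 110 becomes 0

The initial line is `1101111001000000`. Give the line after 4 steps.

0100000101010101

0000110001011111
1110000101001110
0100110101000100
0100000101010101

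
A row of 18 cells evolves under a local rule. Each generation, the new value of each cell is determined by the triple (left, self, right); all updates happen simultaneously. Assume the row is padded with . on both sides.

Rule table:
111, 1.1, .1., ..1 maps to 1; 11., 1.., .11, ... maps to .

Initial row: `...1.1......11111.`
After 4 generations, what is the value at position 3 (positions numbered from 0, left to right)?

..1111.....1.111..
.1.11.....111.1...
111......1.1.11...
.1......11111.....
position 3 holds .

.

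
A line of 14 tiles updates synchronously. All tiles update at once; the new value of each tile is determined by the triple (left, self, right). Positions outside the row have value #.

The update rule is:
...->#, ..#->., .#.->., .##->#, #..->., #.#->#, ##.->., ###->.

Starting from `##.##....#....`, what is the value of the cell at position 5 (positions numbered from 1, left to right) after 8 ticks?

..##..##...##.
..#...#..#.#.#
....#.....#.##
.##...###..##.
##..#.#....#.#
.....#..##..##
.###....#...#.
##...##...#..#
position 5 holds .

.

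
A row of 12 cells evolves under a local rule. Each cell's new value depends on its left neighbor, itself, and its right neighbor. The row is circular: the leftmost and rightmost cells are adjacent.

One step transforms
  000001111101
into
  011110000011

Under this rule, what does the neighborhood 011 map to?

At position 5 the neighborhood is 011; the next row has 0 there.

0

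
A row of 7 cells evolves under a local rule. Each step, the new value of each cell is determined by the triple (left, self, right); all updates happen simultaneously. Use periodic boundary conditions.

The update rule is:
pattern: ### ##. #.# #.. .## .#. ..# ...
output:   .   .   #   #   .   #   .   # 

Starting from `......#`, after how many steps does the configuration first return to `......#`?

14

#####.#
.....#.
####.##
....#..
###.###
...#...
##.####
..#....
#.#####
.#.....
.######
#......
######.
......#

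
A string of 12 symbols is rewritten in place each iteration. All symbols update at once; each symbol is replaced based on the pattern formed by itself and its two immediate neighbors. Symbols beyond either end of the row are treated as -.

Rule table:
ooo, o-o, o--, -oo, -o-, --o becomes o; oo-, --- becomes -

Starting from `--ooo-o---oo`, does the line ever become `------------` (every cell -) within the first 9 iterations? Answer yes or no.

-ooo-ooo-oo-
ooo-ooo-oo-o
oo-ooo-oo-oo
o-ooo-oo-oo-
oooo-oo-oo-o
ooo-oo-oo-oo
oo-oo-oo-oo-
o-oo-oo-oo-o
ooo-oo-oo-oo
iteration 9 is ooo-oo-oo-oo, still not uniform -

no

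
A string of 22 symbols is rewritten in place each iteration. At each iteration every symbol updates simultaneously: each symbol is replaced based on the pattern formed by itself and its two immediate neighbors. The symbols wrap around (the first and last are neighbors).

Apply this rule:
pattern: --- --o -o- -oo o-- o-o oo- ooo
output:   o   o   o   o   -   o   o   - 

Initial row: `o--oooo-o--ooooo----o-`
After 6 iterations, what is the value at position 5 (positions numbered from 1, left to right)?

o

o-oo--ooo-oo---o-ooooo
oooo-oo-oooo-ooooo----
o--oooooo--ooo---o-ooo
o-oo----o-oo-o-ooooo--
oooo-ooooooooooo---o-o
---ooo---------o-ooooo
position 5 holds o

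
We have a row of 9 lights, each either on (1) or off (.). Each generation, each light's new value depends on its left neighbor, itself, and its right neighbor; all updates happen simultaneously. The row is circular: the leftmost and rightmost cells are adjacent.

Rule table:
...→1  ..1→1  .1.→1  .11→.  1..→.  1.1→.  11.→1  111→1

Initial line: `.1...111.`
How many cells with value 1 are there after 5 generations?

6

11.11.11.
.1..1..1.
11.11.11.  (repeats generation 1; period 2)
generation 5: 11.11.11.
count of 1: 6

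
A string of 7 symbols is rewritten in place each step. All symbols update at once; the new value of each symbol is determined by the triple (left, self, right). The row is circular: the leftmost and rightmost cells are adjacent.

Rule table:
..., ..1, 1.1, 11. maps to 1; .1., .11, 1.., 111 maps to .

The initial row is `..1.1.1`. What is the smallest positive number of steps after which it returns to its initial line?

.1.1.1.
1.1.1..
.1.1..1
1.1..1.
.1..1.1
1..1.1.
..1.1.1

7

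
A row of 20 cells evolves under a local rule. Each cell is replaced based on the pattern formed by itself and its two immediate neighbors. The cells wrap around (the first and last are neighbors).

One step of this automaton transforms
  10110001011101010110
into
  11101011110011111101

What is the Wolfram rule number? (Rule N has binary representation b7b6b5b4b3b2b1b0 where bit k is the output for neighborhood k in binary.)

position 10: 111 → 0  (bit 7 = 0)
position 3: 110 → 0  (bit 6 = 0)
position 1: 101 → 1  (bit 5 = 1)
position 4: 100 → 1  (bit 4 = 1)
position 2: 011 → 1  (bit 3 = 1)
position 0: 010 → 1  (bit 2 = 1)
position 6: 001 → 1  (bit 1 = 1)
position 5: 000 → 0  (bit 0 = 0)
bits b7..b0 = 00111110 = 62

62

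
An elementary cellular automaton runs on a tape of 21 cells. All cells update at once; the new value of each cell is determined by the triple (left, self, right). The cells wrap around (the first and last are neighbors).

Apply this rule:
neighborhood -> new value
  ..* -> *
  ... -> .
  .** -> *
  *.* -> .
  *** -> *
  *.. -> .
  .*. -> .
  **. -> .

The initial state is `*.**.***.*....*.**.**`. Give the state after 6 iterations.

..*..**......*..*..**
.*..**......*..*..**.
*..**......*..*..**..
..**......*..*..**..*
.**......*..*..**..*.
**......*..*..**..*..

**......*..*..**..*..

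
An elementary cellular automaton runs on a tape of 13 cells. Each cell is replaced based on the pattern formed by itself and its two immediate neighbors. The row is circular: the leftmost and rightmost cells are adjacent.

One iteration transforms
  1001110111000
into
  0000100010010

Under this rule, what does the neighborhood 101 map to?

At position 6 the neighborhood is 101; the next row has 0 there.

0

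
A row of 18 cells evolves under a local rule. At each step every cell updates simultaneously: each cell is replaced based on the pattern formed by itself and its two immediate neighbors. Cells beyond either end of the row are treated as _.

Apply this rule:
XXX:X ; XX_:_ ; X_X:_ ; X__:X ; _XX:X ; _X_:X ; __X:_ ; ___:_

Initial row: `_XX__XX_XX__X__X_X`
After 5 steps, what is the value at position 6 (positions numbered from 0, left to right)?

_

_X_X_X__X_X_XX_X_X
_X_X_XX_X_X_X__X_X
_X_X_X__X_X_XX_X_X  (repeats step 1; period 2)
step 5: _X_X_X__X_X_XX_X_X
position 6 holds _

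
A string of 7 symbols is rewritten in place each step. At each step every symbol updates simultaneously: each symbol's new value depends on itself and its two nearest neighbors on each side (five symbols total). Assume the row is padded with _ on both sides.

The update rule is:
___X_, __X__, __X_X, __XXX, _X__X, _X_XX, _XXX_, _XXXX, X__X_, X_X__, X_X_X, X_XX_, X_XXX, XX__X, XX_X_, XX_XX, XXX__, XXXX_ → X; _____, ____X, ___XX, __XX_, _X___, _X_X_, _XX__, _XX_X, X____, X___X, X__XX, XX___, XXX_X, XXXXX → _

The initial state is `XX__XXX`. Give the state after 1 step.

__X_XXX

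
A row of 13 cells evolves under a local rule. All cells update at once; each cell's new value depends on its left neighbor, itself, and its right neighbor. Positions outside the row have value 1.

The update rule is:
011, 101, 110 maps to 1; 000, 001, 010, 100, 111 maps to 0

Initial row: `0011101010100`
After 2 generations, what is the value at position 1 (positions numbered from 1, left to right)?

0

0010110101000
0001111010000
position 1 holds 0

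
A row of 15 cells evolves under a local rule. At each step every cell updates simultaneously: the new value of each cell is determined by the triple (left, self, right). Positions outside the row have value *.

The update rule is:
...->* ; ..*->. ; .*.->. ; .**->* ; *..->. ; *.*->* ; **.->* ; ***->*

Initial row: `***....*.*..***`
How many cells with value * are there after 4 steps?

***.**..*...***
******....*.***
******.**..****
*********..****
count of *: 13

13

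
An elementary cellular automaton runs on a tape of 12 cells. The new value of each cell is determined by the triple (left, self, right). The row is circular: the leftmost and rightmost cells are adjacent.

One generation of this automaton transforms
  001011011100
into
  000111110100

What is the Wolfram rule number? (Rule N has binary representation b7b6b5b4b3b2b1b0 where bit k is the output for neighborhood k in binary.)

104

position 8: 111 → 0  (bit 7 = 0)
position 5: 110 → 1  (bit 6 = 1)
position 3: 101 → 1  (bit 5 = 1)
position 10: 100 → 0  (bit 4 = 0)
position 4: 011 → 1  (bit 3 = 1)
position 2: 010 → 0  (bit 2 = 0)
position 1: 001 → 0  (bit 1 = 0)
position 0: 000 → 0  (bit 0 = 0)
bits b7..b0 = 01101000 = 104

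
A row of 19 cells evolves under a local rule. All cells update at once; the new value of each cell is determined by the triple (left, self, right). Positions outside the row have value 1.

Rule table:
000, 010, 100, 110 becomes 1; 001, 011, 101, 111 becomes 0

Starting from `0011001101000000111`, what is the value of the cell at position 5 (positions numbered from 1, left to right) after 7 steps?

1001100101111110000
1100110100000011110
0110010111111000010
0011010000001111010
1001011111100001010
1101000000111101010
0101111110000101010
position 5 holds 1

1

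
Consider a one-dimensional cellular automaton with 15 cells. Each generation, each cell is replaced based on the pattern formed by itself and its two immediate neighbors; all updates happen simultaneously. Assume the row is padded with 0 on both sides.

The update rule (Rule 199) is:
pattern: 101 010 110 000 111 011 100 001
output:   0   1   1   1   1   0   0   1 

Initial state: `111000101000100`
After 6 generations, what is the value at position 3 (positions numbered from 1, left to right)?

011011101011101
101001101001101
101010101010101
101010101010101  (fixed point — unchanged through generation 6)
position 3 holds 1

1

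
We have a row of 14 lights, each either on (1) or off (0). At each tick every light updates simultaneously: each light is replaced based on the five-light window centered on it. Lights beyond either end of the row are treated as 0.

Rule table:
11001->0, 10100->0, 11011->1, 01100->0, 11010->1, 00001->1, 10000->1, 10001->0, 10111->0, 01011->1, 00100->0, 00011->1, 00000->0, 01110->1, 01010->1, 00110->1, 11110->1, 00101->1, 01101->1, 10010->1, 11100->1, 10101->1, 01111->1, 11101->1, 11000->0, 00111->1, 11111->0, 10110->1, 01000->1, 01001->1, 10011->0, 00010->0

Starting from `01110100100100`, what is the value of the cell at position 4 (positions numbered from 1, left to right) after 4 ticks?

11111011011011
11011111111110
11101000000110
11110110011100
position 4 holds 1

1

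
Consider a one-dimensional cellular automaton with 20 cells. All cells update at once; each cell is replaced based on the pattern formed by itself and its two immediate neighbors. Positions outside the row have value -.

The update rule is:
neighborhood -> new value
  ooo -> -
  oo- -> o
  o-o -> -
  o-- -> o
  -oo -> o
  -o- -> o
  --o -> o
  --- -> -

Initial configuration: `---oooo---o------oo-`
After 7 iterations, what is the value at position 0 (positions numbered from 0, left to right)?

o

--oo--oo-ooo----oooo
-ooooooo-o-oo--oo--o
oo-----o-o-ooooooooo
ooo---oo-o-o-------o
o-oo-ooo-o-oo-----oo
o-oo-o-o-o-ooo---ooo
o-oo-o-o-o-o-oo-oo-o
position 0 holds o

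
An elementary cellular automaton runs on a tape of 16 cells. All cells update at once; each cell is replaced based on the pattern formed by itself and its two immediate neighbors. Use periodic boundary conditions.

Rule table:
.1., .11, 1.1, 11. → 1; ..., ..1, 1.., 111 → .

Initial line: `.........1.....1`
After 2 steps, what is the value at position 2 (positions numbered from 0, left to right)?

.........1.....1  (fixed point — unchanged through step 2)
position 2 holds .

.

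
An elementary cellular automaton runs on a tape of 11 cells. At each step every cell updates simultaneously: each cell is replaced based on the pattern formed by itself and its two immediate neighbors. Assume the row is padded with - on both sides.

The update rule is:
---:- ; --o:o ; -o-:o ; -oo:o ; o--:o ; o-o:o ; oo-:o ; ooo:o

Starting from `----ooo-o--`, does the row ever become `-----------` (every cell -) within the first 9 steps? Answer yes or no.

no

---ooooooo-
--ooooooooo
-oooooooooo
ooooooooooo
ooooooooooo  (fixed point — unchanged through step 9)
step 9 is ooooooooooo, still not uniform -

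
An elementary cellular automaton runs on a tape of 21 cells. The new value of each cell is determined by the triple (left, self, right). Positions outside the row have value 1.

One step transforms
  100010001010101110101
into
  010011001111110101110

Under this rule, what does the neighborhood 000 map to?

At position 2 the neighborhood is 000; the next row has 0 there.

0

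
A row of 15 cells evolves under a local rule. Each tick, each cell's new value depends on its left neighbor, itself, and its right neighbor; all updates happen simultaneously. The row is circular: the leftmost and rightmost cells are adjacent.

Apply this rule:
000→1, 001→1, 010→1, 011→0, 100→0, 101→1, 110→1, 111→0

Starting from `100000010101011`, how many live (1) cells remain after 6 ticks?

101111111111100
110000000000101
010111111111110
111000000000010
001011111111111
011100000000001
count of 1: 4

4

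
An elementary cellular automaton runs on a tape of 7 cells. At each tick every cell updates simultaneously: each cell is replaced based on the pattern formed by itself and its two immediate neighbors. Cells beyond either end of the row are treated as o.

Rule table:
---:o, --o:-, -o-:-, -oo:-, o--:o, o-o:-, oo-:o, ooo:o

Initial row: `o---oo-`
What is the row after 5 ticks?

oooooo-

ooo--o-
oooo---
oooooo-
oooooo-  (fixed point — unchanged through tick 5)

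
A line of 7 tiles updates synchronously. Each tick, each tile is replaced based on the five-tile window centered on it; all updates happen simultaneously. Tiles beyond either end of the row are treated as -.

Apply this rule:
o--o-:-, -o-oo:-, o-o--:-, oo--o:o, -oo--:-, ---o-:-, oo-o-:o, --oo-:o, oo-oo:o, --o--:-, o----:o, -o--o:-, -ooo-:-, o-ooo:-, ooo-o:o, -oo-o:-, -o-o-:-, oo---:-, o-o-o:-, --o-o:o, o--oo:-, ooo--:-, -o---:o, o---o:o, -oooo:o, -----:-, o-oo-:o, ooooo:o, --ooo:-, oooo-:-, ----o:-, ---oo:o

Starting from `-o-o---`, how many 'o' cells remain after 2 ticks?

-o--oo-
----o--
count of o: 1

1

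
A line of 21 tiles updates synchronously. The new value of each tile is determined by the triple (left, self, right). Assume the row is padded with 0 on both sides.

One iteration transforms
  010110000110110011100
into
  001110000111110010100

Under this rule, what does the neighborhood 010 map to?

0

At position 1 the neighborhood is 010; the next row has 0 there.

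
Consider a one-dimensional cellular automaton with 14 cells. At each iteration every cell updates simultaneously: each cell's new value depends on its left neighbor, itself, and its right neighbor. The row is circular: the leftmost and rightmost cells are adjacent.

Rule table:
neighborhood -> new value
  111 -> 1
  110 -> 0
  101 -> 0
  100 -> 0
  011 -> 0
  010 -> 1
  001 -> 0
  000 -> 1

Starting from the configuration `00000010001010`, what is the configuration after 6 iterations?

11111010101010
01110010101010
00100010101010
10101010101010
10101010101010  (fixed point — unchanged through iteration 6)

10101010101010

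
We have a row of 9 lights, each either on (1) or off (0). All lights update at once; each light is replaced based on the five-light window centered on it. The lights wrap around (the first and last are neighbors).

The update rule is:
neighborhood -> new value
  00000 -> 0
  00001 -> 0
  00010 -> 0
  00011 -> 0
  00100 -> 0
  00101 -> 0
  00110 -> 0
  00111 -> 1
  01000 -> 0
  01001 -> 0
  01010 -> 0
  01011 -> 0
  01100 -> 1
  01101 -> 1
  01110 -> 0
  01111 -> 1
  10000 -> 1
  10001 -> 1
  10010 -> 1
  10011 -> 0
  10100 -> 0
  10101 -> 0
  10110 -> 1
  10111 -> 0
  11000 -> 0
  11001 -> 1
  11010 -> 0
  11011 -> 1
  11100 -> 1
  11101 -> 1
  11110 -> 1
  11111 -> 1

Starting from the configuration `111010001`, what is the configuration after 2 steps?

step 1: 111000101
step 2: 111010000

111010000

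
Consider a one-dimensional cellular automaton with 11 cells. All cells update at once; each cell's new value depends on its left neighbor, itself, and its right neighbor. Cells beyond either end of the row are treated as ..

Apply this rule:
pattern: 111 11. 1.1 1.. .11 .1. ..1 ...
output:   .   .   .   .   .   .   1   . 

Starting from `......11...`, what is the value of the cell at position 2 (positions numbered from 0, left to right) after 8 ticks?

.....1.....
....1......
...1.......
..1........
.1.........
1..........
...........
...........
position 2 holds .

.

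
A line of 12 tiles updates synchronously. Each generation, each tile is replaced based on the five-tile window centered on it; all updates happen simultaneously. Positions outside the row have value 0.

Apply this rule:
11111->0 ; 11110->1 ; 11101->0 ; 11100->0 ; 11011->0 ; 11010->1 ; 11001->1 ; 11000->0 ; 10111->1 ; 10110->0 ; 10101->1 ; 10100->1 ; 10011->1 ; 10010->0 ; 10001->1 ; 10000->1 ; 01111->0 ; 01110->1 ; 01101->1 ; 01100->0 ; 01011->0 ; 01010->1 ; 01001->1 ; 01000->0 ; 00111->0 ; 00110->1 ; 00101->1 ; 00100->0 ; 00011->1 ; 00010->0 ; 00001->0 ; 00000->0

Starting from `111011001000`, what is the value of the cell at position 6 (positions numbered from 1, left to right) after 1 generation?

0

generation 1: 010000100010
position 6 holds 0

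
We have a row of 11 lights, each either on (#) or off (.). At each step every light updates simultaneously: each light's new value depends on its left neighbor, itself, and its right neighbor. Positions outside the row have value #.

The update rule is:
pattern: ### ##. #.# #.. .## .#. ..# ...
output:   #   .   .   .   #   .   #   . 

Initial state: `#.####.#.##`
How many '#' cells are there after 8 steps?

9

..###....##
.###....###
.##....####
.#....#####
.....######
....#######
...########
..#########
count of #: 9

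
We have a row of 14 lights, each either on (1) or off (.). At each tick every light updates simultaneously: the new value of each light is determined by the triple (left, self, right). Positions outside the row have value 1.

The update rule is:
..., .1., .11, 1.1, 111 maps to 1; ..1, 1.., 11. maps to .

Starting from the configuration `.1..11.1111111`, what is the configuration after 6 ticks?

11..1.11111111
1...1111111111
..1.1111111111
..111111111111
..111111111111  (fixed point — unchanged through tick 6)

..111111111111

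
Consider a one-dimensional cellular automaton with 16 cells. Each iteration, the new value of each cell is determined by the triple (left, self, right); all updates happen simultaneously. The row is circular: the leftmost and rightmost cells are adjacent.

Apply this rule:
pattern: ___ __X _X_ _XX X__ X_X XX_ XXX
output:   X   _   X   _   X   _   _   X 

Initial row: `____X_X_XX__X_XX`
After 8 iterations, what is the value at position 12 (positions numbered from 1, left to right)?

XXX_X_X___X_X___
_X__X_XXX_X_XXX_
_XX_X__X__X__X_X
____XX_XX_XX_X_X
XXX__________X_X
XX_XXXXXXXXX_X__
____XXXXXXX__XX_
XXX__XXXXX_X___X
position 12 holds X

X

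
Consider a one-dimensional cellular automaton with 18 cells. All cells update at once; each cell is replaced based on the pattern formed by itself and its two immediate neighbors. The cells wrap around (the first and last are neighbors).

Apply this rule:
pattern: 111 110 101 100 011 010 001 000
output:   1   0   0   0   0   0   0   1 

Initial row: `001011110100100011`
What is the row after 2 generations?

111100001111100011

generation 1: 000001100000001000
generation 2: 111100001111100011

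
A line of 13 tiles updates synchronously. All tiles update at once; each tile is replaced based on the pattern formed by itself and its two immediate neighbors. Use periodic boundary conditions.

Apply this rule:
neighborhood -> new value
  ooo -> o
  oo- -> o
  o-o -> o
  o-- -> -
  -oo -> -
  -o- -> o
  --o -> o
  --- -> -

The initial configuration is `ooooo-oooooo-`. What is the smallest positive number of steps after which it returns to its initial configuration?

-ooooo-oooooo
o-ooooo-ooooo
oo-ooooo-oooo
ooo-ooooo-ooo
oooo-ooooo-oo
ooooo-ooooo-o
oooooo-ooooo-
-oooooo-ooooo
o-oooooo-oooo
oo-oooooo-ooo
ooo-oooooo-oo
oooo-oooooo-o
ooooo-oooooo-

13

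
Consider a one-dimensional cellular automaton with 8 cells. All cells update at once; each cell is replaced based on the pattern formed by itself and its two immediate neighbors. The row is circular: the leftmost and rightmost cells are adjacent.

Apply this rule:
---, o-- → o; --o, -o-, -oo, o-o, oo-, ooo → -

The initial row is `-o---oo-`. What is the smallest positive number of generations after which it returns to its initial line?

16

--oo---o
o---oo--
-oo---o-
---oo--o
oo---o--
--oo--o-
o---o--o
-oo--o--
---o--oo
oo--o---
--o--oo-
o--o---o
-o--oo--
--o---oo
o--oo---
-o---oo-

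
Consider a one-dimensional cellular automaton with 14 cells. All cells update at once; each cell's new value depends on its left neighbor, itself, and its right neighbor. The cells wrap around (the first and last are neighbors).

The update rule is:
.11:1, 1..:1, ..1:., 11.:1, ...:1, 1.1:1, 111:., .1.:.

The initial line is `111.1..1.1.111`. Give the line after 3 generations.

111.11.1.1....

..11.1..1.11..
1.111.1..11111
111.11.1.1....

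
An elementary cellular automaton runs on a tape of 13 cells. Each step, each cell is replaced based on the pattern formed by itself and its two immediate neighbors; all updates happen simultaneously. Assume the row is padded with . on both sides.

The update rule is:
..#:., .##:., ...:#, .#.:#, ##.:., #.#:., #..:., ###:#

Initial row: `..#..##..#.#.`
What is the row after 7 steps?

#.#......#.#.
#.#.####.#.#.
#.#..##..#.#.
#.#......#.#.  (repeats step 1; period 3)
step 7: #.#......#.#.

#.#......#.#.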